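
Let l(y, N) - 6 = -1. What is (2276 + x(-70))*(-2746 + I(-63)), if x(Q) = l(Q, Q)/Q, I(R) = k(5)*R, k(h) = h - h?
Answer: -43747899/7 ≈ -6.2497e+6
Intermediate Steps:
k(h) = 0
I(R) = 0 (I(R) = 0*R = 0)
l(y, N) = 5 (l(y, N) = 6 - 1 = 5)
x(Q) = 5/Q
(2276 + x(-70))*(-2746 + I(-63)) = (2276 + 5/(-70))*(-2746 + 0) = (2276 + 5*(-1/70))*(-2746) = (2276 - 1/14)*(-2746) = (31863/14)*(-2746) = -43747899/7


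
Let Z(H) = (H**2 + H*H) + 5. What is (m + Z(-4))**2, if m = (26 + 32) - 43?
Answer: 2704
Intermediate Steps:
Z(H) = 5 + 2*H**2 (Z(H) = (H**2 + H**2) + 5 = 2*H**2 + 5 = 5 + 2*H**2)
m = 15 (m = 58 - 43 = 15)
(m + Z(-4))**2 = (15 + (5 + 2*(-4)**2))**2 = (15 + (5 + 2*16))**2 = (15 + (5 + 32))**2 = (15 + 37)**2 = 52**2 = 2704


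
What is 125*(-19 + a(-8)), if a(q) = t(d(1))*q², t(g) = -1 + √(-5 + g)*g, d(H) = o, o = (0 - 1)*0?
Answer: -10375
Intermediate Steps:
o = 0 (o = -1*0 = 0)
d(H) = 0
t(g) = -1 + g*√(-5 + g)
a(q) = -q² (a(q) = (-1 + 0*√(-5 + 0))*q² = (-1 + 0*√(-5))*q² = (-1 + 0*(I*√5))*q² = (-1 + 0)*q² = -q²)
125*(-19 + a(-8)) = 125*(-19 - 1*(-8)²) = 125*(-19 - 1*64) = 125*(-19 - 64) = 125*(-83) = -10375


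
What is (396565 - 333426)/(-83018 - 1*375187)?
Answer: -63139/458205 ≈ -0.13780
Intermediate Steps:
(396565 - 333426)/(-83018 - 1*375187) = 63139/(-83018 - 375187) = 63139/(-458205) = 63139*(-1/458205) = -63139/458205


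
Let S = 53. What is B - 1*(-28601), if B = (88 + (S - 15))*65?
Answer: 36791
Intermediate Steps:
B = 8190 (B = (88 + (53 - 15))*65 = (88 + 38)*65 = 126*65 = 8190)
B - 1*(-28601) = 8190 - 1*(-28601) = 8190 + 28601 = 36791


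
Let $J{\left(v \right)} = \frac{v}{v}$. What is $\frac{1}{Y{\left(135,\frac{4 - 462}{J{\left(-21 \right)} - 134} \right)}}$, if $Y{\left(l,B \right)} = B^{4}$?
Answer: $\frac{312900721}{44000935696} \approx 0.0071112$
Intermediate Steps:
$J{\left(v \right)} = 1$
$\frac{1}{Y{\left(135,\frac{4 - 462}{J{\left(-21 \right)} - 134} \right)}} = \frac{1}{\left(\frac{4 - 462}{1 - 134}\right)^{4}} = \frac{1}{\left(- \frac{458}{-133}\right)^{4}} = \frac{1}{\left(\left(-458\right) \left(- \frac{1}{133}\right)\right)^{4}} = \frac{1}{\left(\frac{458}{133}\right)^{4}} = \frac{1}{\frac{44000935696}{312900721}} = \frac{312900721}{44000935696}$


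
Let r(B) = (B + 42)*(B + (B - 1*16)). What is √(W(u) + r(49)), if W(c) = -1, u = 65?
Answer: 3*√829 ≈ 86.377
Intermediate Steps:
r(B) = (-16 + 2*B)*(42 + B) (r(B) = (42 + B)*(B + (B - 16)) = (42 + B)*(B + (-16 + B)) = (42 + B)*(-16 + 2*B) = (-16 + 2*B)*(42 + B))
√(W(u) + r(49)) = √(-1 + (-672 + 2*49² + 68*49)) = √(-1 + (-672 + 2*2401 + 3332)) = √(-1 + (-672 + 4802 + 3332)) = √(-1 + 7462) = √7461 = 3*√829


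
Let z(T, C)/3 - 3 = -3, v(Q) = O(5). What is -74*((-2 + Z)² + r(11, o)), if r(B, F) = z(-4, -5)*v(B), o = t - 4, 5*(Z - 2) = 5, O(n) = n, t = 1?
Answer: -74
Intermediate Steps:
v(Q) = 5
z(T, C) = 0 (z(T, C) = 9 + 3*(-3) = 9 - 9 = 0)
Z = 3 (Z = 2 + (⅕)*5 = 2 + 1 = 3)
o = -3 (o = 1 - 4 = -3)
r(B, F) = 0 (r(B, F) = 0*5 = 0)
-74*((-2 + Z)² + r(11, o)) = -74*((-2 + 3)² + 0) = -74*(1² + 0) = -74*(1 + 0) = -74*1 = -74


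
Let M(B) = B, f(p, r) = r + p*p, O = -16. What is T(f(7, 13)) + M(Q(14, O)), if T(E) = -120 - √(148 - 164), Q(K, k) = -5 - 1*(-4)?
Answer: -121 - 4*I ≈ -121.0 - 4.0*I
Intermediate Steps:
f(p, r) = r + p²
Q(K, k) = -1 (Q(K, k) = -5 + 4 = -1)
T(E) = -120 - 4*I (T(E) = -120 - √(-16) = -120 - 4*I)
T(f(7, 13)) + M(Q(14, O)) = (-120 - 4*I) - 1 = -121 - 4*I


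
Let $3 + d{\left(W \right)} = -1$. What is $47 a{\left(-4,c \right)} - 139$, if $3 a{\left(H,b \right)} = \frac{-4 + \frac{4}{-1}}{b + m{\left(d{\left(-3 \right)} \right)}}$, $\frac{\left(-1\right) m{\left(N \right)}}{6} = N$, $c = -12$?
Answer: $- \frac{1345}{9} \approx -149.44$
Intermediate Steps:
$d{\left(W \right)} = -4$ ($d{\left(W \right)} = -3 - 1 = -4$)
$m{\left(N \right)} = - 6 N$
$a{\left(H,b \right)} = - \frac{8}{3 \left(24 + b\right)}$ ($a{\left(H,b \right)} = \frac{\left(-4 + \frac{4}{-1}\right) \frac{1}{b - -24}}{3} = \frac{\left(-4 + 4 \left(-1\right)\right) \frac{1}{b + 24}}{3} = \frac{\left(-4 - 4\right) \frac{1}{24 + b}}{3} = \frac{\left(-8\right) \frac{1}{24 + b}}{3} = - \frac{8}{3 \left(24 + b\right)}$)
$47 a{\left(-4,c \right)} - 139 = 47 \left(- \frac{8}{72 + 3 \left(-12\right)}\right) - 139 = 47 \left(- \frac{8}{72 - 36}\right) - 139 = 47 \left(- \frac{8}{36}\right) - 139 = 47 \left(\left(-8\right) \frac{1}{36}\right) - 139 = 47 \left(- \frac{2}{9}\right) - 139 = - \frac{94}{9} - 139 = - \frac{1345}{9}$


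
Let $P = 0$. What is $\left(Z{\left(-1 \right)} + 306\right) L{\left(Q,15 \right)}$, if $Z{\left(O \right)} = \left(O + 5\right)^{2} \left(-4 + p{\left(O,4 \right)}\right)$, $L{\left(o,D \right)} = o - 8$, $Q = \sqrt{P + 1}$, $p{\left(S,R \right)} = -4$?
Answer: $-1246$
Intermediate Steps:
$Q = 1$ ($Q = \sqrt{0 + 1} = \sqrt{1} = 1$)
$L{\left(o,D \right)} = -8 + o$ ($L{\left(o,D \right)} = o - 8 = -8 + o$)
$Z{\left(O \right)} = - 8 \left(5 + O\right)^{2}$ ($Z{\left(O \right)} = \left(O + 5\right)^{2} \left(-4 - 4\right) = \left(5 + O\right)^{2} \left(-8\right) = - 8 \left(5 + O\right)^{2}$)
$\left(Z{\left(-1 \right)} + 306\right) L{\left(Q,15 \right)} = \left(- 8 \left(5 - 1\right)^{2} + 306\right) \left(-8 + 1\right) = \left(- 8 \cdot 4^{2} + 306\right) \left(-7\right) = \left(\left(-8\right) 16 + 306\right) \left(-7\right) = \left(-128 + 306\right) \left(-7\right) = 178 \left(-7\right) = -1246$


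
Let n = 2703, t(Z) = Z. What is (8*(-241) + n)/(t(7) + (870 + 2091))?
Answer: 775/2968 ≈ 0.26112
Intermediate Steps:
(8*(-241) + n)/(t(7) + (870 + 2091)) = (8*(-241) + 2703)/(7 + (870 + 2091)) = (-1928 + 2703)/(7 + 2961) = 775/2968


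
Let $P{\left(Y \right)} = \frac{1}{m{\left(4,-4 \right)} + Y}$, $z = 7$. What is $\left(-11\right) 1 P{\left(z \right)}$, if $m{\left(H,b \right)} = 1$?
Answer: $- \frac{11}{8} \approx -1.375$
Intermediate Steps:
$P{\left(Y \right)} = \frac{1}{1 + Y}$
$\left(-11\right) 1 P{\left(z \right)} = \frac{\left(-11\right) 1}{1 + 7} = - \frac{11}{8}$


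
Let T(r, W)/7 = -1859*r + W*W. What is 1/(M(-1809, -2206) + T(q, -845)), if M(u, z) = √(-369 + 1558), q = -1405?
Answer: 567840/13220132889571 - √1189/542025448472411 ≈ 4.2953e-8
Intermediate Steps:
M(u, z) = √1189
T(r, W) = -13013*r + 7*W² (T(r, W) = 7*(-1859*r + W*W) = 7*(-1859*r + W²) = 7*(W² - 1859*r) = -13013*r + 7*W²)
1/(M(-1809, -2206) + T(q, -845)) = 1/(√1189 + (-13013*(-1405) + 7*(-845)²)) = 1/(√1189 + (18283265 + 7*714025)) = 1/(√1189 + (18283265 + 4998175)) = 1/(√1189 + 23281440) = 1/(23281440 + √1189)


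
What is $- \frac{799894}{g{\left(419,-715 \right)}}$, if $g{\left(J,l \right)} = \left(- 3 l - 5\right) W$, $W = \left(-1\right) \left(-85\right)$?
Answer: $- \frac{399947}{90950} \approx -4.3974$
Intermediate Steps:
$W = 85$
$g{\left(J,l \right)} = -425 - 255 l$ ($g{\left(J,l \right)} = \left(- 3 l - 5\right) 85 = \left(-5 - 3 l\right) 85 = -425 - 255 l$)
$- \frac{799894}{g{\left(419,-715 \right)}} = - \frac{799894}{-425 - -182325} = - \frac{799894}{-425 + 182325} = - \frac{799894}{181900} = \left(-799894\right) \frac{1}{181900} = - \frac{399947}{90950}$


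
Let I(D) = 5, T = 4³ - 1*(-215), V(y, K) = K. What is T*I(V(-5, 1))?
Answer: 1395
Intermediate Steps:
T = 279 (T = 64 + 215 = 279)
T*I(V(-5, 1)) = 279*5 = 1395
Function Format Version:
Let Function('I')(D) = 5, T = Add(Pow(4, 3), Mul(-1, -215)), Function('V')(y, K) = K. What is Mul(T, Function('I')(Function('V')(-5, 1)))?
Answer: 1395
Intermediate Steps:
T = 279 (T = Add(64, 215) = 279)
Mul(T, Function('I')(Function('V')(-5, 1))) = Mul(279, 5) = 1395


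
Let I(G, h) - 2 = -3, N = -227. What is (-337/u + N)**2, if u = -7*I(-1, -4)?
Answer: 3709476/49 ≈ 75704.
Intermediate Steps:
I(G, h) = -1 (I(G, h) = 2 - 3 = -1)
u = 7 (u = -7*(-1) = 7)
(-337/u + N)**2 = (-337/7 - 227)**2 = (-1926/7)**2 = 3709476/49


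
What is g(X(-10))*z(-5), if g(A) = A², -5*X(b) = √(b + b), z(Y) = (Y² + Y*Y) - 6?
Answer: -176/5 ≈ -35.200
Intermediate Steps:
z(Y) = -6 + 2*Y² (z(Y) = (Y² + Y²) - 6 = 2*Y² - 6 = -6 + 2*Y²)
X(b) = -√2*√b/5 (X(b) = -√(b + b)/5 = -√2*√b/5)
g(X(-10))*z(-5) = (-√2*√(-10)/5)²*(-6 + 2*(-5)²) = (-√2*I*√10/5)²*(-6 + 2*25) = (-2*I*√5/5)²*(-6 + 50) = -⅘*44 = -176/5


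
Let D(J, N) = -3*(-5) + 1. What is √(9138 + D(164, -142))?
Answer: √9154 ≈ 95.677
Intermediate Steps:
D(J, N) = 16 (D(J, N) = 15 + 1 = 16)
√(9138 + D(164, -142)) = √(9138 + 16) = √9154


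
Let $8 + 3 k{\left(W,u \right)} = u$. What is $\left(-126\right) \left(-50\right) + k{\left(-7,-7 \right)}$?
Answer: $6295$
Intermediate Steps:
$k{\left(W,u \right)} = - \frac{8}{3} + \frac{u}{3}$
$\left(-126\right) \left(-50\right) + k{\left(-7,-7 \right)} = \left(-126\right) \left(-50\right) + \left(- \frac{8}{3} + \frac{1}{3} \left(-7\right)\right) = 6300 - 5 = 6295$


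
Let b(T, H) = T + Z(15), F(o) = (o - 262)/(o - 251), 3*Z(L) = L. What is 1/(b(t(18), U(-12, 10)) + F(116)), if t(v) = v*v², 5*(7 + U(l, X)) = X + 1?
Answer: 135/788141 ≈ 0.00017129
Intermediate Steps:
Z(L) = L/3
F(o) = (-262 + o)/(-251 + o)
U(l, X) = -34/5 + X/5 (U(l, X) = -7 + (X + 1)/5 = -7 + (1 + X)/5 = -7 + (⅕ + X/5) = -34/5 + X/5)
t(v) = v³
b(T, H) = 5 + T (b(T, H) = T + (⅓)*15 = T + 5 = 5 + T)
1/(b(t(18), U(-12, 10)) + F(116)) = 1/((5 + 18³) + (-262 + 116)/(-251 + 116)) = 1/((5 + 5832) - 146/(-135)) = 1/(5837 - 1/135*(-146)) = 1/(5837 + 146/135) = 1/(788141/135) = 135/788141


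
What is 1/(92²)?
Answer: 1/8464 ≈ 0.00011815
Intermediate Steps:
1/(92²) = 1/8464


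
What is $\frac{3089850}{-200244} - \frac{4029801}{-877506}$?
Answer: $- \frac{26450256148}{2440490437} \approx -10.838$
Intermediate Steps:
$\frac{3089850}{-200244} - \frac{4029801}{-877506} = 3089850 \left(- \frac{1}{200244}\right) - - \frac{1343267}{292502} = - \frac{514975}{33374} + \frac{1343267}{292502} = - \frac{26450256148}{2440490437}$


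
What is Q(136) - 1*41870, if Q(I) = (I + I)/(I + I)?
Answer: -41869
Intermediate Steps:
Q(I) = 1 (Q(I) = (2*I)/((2*I)) = (2*I)*(1/(2*I)) = 1)
Q(136) - 1*41870 = 1 - 1*41870 = 1 - 41870 = -41869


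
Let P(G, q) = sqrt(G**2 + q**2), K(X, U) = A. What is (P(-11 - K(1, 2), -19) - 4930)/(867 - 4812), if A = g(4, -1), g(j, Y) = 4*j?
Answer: 986/789 - sqrt(1090)/3945 ≈ 1.2413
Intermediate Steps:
A = 16 (A = 4*4 = 16)
K(X, U) = 16
(P(-11 - K(1, 2), -19) - 4930)/(867 - 4812) = (sqrt((-11 - 1*16)**2 + (-19)**2) - 4930)/(867 - 4812) = (sqrt((-11 - 16)**2 + 361) - 4930)/(-3945) = (sqrt((-27)**2 + 361) - 4930)*(-1/3945) = (sqrt(729 + 361) - 4930)*(-1/3945) = (sqrt(1090) - 4930)*(-1/3945) = (-4930 + sqrt(1090))*(-1/3945) = 986/789 - sqrt(1090)/3945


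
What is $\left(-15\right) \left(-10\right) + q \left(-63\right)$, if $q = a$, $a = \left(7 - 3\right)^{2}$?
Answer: $-858$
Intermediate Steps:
$a = 16$ ($a = 4^{2} = 16$)
$q = 16$
$\left(-15\right) \left(-10\right) + q \left(-63\right) = \left(-15\right) \left(-10\right) + 16 \left(-63\right) = 150 - 1008 = -858$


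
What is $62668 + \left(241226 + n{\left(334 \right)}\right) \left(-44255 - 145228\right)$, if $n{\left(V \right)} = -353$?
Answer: $-45641275991$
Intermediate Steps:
$62668 + \left(241226 + n{\left(334 \right)}\right) \left(-44255 - 145228\right) = 62668 + \left(241226 - 353\right) \left(-44255 - 145228\right) = 62668 + 240873 \left(-189483\right) = 62668 - 45641338659 = -45641275991$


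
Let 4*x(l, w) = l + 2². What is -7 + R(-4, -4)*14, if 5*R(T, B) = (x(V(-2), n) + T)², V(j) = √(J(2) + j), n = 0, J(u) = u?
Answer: 91/5 ≈ 18.200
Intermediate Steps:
V(j) = √(2 + j)
x(l, w) = 1 + l/4 (x(l, w) = (l + 2²)/4 = (l + 4)/4 = (4 + l)/4 = 1 + l/4)
R(T, B) = (1 + T)²/5 (R(T, B) = ((1 + √(2 - 2)/4) + T)²/5 = ((1 + √0/4) + T)²/5 = ((1 + (¼)*0) + T)²/5 = ((1 + 0) + T)²/5 = (1 + T)²/5)
-7 + R(-4, -4)*14 = -7 + ((1 - 4)²/5)*14 = -7 + ((⅕)*(-3)²)*14 = -7 + ((⅕)*9)*14 = -7 + (9/5)*14 = -7 + 126/5 = 91/5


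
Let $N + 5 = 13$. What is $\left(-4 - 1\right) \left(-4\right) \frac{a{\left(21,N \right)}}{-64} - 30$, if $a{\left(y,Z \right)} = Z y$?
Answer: $- \frac{165}{2} \approx -82.5$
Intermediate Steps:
$N = 8$ ($N = -5 + 13 = 8$)
$\left(-4 - 1\right) \left(-4\right) \frac{a{\left(21,N \right)}}{-64} - 30 = \left(-4 - 1\right) \left(-4\right) \frac{8 \cdot 21}{-64} - 30 = \left(-5\right) \left(-4\right) 168 \left(- \frac{1}{64}\right) - 30 = 20 \left(- \frac{21}{8}\right) - 30 = - \frac{105}{2} - 30 = - \frac{165}{2}$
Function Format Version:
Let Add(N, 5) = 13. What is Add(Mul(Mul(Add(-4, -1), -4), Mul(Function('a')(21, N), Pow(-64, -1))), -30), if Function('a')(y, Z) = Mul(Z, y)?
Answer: Rational(-165, 2) ≈ -82.500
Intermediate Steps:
N = 8 (N = Add(-5, 13) = 8)
Add(Mul(Mul(Add(-4, -1), -4), Mul(Function('a')(21, N), Pow(-64, -1))), -30) = Add(Mul(Mul(Add(-4, -1), -4), Mul(Mul(8, 21), Pow(-64, -1))), -30) = Add(Mul(Mul(-5, -4), Mul(168, Rational(-1, 64))), -30) = Add(Mul(20, Rational(-21, 8)), -30) = Add(Rational(-105, 2), -30) = Rational(-165, 2)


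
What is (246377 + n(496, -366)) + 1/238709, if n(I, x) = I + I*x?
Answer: 15596529934/238709 ≈ 65337.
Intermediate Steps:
(246377 + n(496, -366)) + 1/238709 = (246377 + 496*(1 - 366)) + 1/238709 = (246377 + 496*(-365)) + 1/238709 = (246377 - 181040) + 1/238709 = 65337 + 1/238709 = 15596529934/238709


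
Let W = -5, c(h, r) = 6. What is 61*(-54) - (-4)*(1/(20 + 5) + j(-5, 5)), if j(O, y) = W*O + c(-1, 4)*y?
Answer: -76846/25 ≈ -3073.8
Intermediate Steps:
j(O, y) = -5*O + 6*y
61*(-54) - (-4)*(1/(20 + 5) + j(-5, 5)) = 61*(-54) - (-4)*(1/(20 + 5) + (-5*(-5) + 6*5)) = -3294 - (-4)*(1/25 + (25 + 30)) = -3294 - (-4)*(1/25 + 55) = -3294 - (-4)*1376/25 = -3294 - 1*(-5504/25) = -3294 + 5504/25 = -76846/25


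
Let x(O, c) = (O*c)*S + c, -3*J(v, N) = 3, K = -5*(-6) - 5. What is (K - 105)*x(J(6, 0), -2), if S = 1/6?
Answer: 400/3 ≈ 133.33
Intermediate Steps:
K = 25 (K = 30 - 5 = 25)
J(v, N) = -1 (J(v, N) = -1/3*3 = -1)
S = 1/6 (S = 1*(1/6) = 1/6 ≈ 0.16667)
x(O, c) = c + O*c/6 (x(O, c) = (O*c)*(1/6) + c = O*c/6 + c = c + O*c/6)
(K - 105)*x(J(6, 0), -2) = (25 - 105)*((1/6)*(-2)*(6 - 1)) = -40*(-2)*5/3 = -80*(-5/3) = 400/3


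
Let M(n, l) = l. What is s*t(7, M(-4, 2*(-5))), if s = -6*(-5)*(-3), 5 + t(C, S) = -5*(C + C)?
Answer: 6750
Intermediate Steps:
t(C, S) = -5 - 10*C (t(C, S) = -5 - 5*(C + C) = -5 - 10*C)
s = -90 (s = 30*(-3) = -90)
s*t(7, M(-4, 2*(-5))) = -90*(-5 - 10*7) = -90*(-5 - 70) = -90*(-75) = 6750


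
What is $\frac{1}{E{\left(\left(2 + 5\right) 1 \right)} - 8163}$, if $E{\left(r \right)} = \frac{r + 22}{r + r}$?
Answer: $- \frac{14}{114253} \approx -0.00012254$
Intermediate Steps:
$E{\left(r \right)} = \frac{22 + r}{2 r}$
$\frac{1}{E{\left(\left(2 + 5\right) 1 \right)} - 8163} = \frac{1}{\frac{22 + \left(2 + 5\right) 1}{2 \left(2 + 5\right) 1} - 8163} = \frac{1}{\frac{22 + 7 \cdot 1}{2 \cdot 7 \cdot 1} - 8163} = \frac{1}{\frac{22 + 7}{2 \cdot 7} - 8163} = \frac{1}{\frac{1}{2} \cdot \frac{1}{7} \cdot 29 - 8163} = \frac{1}{\frac{29}{14} - 8163} = \frac{1}{- \frac{114253}{14}} = - \frac{14}{114253}$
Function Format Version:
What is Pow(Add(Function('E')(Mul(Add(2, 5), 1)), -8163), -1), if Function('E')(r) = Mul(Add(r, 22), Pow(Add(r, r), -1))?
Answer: Rational(-14, 114253) ≈ -0.00012254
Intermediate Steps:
Function('E')(r) = Mul(Rational(1, 2), Pow(r, -1), Add(22, r)) (Function('E')(r) = Mul(Add(22, r), Pow(Mul(2, r), -1)) = Mul(Add(22, r), Mul(Rational(1, 2), Pow(r, -1))) = Mul(Rational(1, 2), Pow(r, -1), Add(22, r)))
Pow(Add(Function('E')(Mul(Add(2, 5), 1)), -8163), -1) = Pow(Add(Mul(Rational(1, 2), Pow(Mul(Add(2, 5), 1), -1), Add(22, Mul(Add(2, 5), 1))), -8163), -1) = Pow(Add(Mul(Rational(1, 2), Pow(Mul(7, 1), -1), Add(22, Mul(7, 1))), -8163), -1) = Pow(Add(Mul(Rational(1, 2), Pow(7, -1), Add(22, 7)), -8163), -1) = Pow(Add(Mul(Rational(1, 2), Rational(1, 7), 29), -8163), -1) = Pow(Add(Rational(29, 14), -8163), -1) = Pow(Rational(-114253, 14), -1) = Rational(-14, 114253)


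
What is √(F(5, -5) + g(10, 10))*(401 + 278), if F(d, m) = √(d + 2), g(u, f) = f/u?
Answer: 679*√(1 + √7) ≈ 1296.5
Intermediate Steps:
F(d, m) = √(2 + d)
√(F(5, -5) + g(10, 10))*(401 + 278) = √(√(2 + 5) + 10/10)*(401 + 278) = √(√7 + 10*(⅒))*679 = √(√7 + 1)*679 = √(1 + √7)*679 = 679*√(1 + √7)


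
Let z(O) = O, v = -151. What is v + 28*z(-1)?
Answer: -179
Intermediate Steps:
v + 28*z(-1) = -151 + 28*(-1) = -151 - 28 = -179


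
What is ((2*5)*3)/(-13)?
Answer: -30/13 ≈ -2.3077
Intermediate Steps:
((2*5)*3)/(-13) = (10*3)*(-1/13) = 30*(-1/13) = -30/13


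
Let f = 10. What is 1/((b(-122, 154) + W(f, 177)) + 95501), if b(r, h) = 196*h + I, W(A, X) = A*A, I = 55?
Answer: 1/125840 ≈ 7.9466e-6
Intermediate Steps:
W(A, X) = A**2
b(r, h) = 55 + 196*h (b(r, h) = 196*h + 55 = 55 + 196*h)
1/((b(-122, 154) + W(f, 177)) + 95501) = 1/(((55 + 196*154) + 10**2) + 95501) = 1/(((55 + 30184) + 100) + 95501) = 1/((30239 + 100) + 95501) = 1/(30339 + 95501) = 1/125840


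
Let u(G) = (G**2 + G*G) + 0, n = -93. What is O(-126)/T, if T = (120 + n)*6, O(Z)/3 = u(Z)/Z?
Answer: -14/3 ≈ -4.6667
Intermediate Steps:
u(G) = 2*G**2 (u(G) = (G**2 + G**2) + 0 = 2*G**2 + 0 = 2*G**2)
O(Z) = 6*Z (O(Z) = 3*((2*Z**2)/Z) = 3*(2*Z) = 6*Z)
T = 162 (T = (120 - 93)*6 = 27*6 = 162)
O(-126)/T = (6*(-126))/162 = -756*1/162 = -14/3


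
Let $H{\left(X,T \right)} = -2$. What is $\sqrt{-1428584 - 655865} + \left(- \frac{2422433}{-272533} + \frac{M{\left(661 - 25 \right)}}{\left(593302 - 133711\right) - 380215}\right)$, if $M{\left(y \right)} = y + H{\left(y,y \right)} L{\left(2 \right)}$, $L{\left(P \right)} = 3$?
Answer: $\frac{96227368799}{10816289704} + i \sqrt{2084449} \approx 8.8965 + 1443.8 i$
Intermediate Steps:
$M{\left(y \right)} = -6 + y$ ($M{\left(y \right)} = y - 6 = -6 + y$)
$\sqrt{-1428584 - 655865} + \left(- \frac{2422433}{-272533} + \frac{M{\left(661 - 25 \right)}}{\left(593302 - 133711\right) - 380215}\right) = \sqrt{-1428584 - 655865} + \left(- \frac{2422433}{-272533} + \frac{-6 + \left(661 - 25\right)}{\left(593302 - 133711\right) - 380215}\right) = \sqrt{-2084449} + \left(\left(-2422433\right) \left(- \frac{1}{272533}\right) + \frac{-6 + \left(661 - 25\right)}{459591 - 380215}\right) = i \sqrt{2084449} + \left(\frac{2422433}{272533} + \frac{-6 + 636}{79376}\right) = i \sqrt{2084449} + \left(\frac{2422433}{272533} + 630 \cdot \frac{1}{79376}\right) = i \sqrt{2084449} + \left(\frac{2422433}{272533} + \frac{315}{39688}\right) = i \sqrt{2084449} + \frac{96227368799}{10816289704} = \frac{96227368799}{10816289704} + i \sqrt{2084449}$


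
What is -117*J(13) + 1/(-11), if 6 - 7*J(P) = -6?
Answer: -15451/77 ≈ -200.66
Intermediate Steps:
J(P) = 12/7 (J(P) = 6/7 - 1/7*(-6) = 6/7 + 6/7 = 12/7)
-117*J(13) + 1/(-11) = -117*12/7 + 1/(-11) = -1404/7 - 1/11 = -15451/77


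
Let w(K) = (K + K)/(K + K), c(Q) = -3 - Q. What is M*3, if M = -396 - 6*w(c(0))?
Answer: -1206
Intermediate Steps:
w(K) = 1 (w(K) = (2*K)/((2*K)) = (2*K)*(1/(2*K)) = 1)
M = -402 (M = -396 - 6*1 = -396 - 6 = -402)
M*3 = -402*3 = -1206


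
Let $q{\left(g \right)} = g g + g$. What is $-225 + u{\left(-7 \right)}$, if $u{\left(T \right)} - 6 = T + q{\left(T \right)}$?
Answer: $-184$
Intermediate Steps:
$q{\left(g \right)} = g + g^{2}$ ($q{\left(g \right)} = g^{2} + g = g + g^{2}$)
$u{\left(T \right)} = 6 + T + T \left(1 + T\right)$ ($u{\left(T \right)} = 6 + \left(T + T \left(1 + T\right)\right) = 6 + T + T \left(1 + T\right)$)
$-225 + u{\left(-7 \right)} = -225 - \left(1 + 7 \left(1 - 7\right)\right) = -225 - -41 = -225 + \left(6 - 7 + 42\right) = -225 + 41 = -184$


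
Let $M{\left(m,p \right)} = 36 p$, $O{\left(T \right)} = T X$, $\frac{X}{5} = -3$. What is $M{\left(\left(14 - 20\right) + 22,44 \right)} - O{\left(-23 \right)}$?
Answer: $1239$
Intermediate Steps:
$X = -15$ ($X = 5 \left(-3\right) = -15$)
$O{\left(T \right)} = - 15 T$ ($O{\left(T \right)} = T \left(-15\right) = - 15 T$)
$M{\left(\left(14 - 20\right) + 22,44 \right)} - O{\left(-23 \right)} = 36 \cdot 44 - \left(-15\right) \left(-23\right) = 1584 - 345 = 1239$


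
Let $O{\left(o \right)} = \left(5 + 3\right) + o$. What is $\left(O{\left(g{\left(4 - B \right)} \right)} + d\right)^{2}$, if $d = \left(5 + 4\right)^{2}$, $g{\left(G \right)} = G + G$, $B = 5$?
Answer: $7569$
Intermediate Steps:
$g{\left(G \right)} = 2 G$
$O{\left(o \right)} = 8 + o$
$d = 81$ ($d = 9^{2} = 81$)
$\left(O{\left(g{\left(4 - B \right)} \right)} + d\right)^{2} = \left(\left(8 + 2 \left(4 - 5\right)\right) + 81\right)^{2} = \left(\left(8 + 2 \left(-1\right)\right) + 81\right)^{2} = \left(\left(8 - 2\right) + 81\right)^{2} = \left(6 + 81\right)^{2} = 87^{2} = 7569$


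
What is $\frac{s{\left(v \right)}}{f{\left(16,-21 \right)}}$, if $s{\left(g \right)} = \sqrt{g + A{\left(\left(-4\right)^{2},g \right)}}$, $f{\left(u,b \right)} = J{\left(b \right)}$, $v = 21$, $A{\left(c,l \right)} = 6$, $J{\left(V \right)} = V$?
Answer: $- \frac{\sqrt{3}}{7} \approx -0.24744$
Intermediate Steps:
$f{\left(u,b \right)} = b$
$s{\left(g \right)} = \sqrt{6 + g}$ ($s{\left(g \right)} = \sqrt{g + 6} = \sqrt{6 + g}$)
$\frac{s{\left(v \right)}}{f{\left(16,-21 \right)}} = \frac{\sqrt{6 + 21}}{-21} = \sqrt{27} \left(- \frac{1}{21}\right) = 3 \sqrt{3} \left(- \frac{1}{21}\right) = - \frac{\sqrt{3}}{7}$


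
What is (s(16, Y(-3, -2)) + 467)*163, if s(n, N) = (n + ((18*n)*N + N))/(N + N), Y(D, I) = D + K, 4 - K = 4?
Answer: 595439/6 ≈ 99240.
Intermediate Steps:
K = 0 (K = 4 - 1*4 = 4 - 4 = 0)
Y(D, I) = D (Y(D, I) = D + 0 = D)
s(n, N) = (N + n + 18*N*n)/(2*N) (s(n, N) = (n + (18*N*n + N))/((2*N)) = (n + (N + 18*N*n))*(1/(2*N)) = (N + n + 18*N*n)*(1/(2*N)) = (N + n + 18*N*n)/(2*N))
(s(16, Y(-3, -2)) + 467)*163 = ((½)*(16 - 3*(1 + 18*16))/(-3) + 467)*163 = ((½)*(-⅓)*(16 - 3*(1 + 288)) + 467)*163 = ((½)*(-⅓)*(16 - 3*289) + 467)*163 = ((½)*(-⅓)*(16 - 867) + 467)*163 = ((½)*(-⅓)*(-851) + 467)*163 = (851/6 + 467)*163 = (3653/6)*163 = 595439/6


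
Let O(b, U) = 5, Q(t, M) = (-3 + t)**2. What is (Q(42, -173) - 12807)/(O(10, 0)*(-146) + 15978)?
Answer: -5643/7624 ≈ -0.74016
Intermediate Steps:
(Q(42, -173) - 12807)/(O(10, 0)*(-146) + 15978) = ((-3 + 42)**2 - 12807)/(5*(-146) + 15978) = (39**2 - 12807)/(-730 + 15978) = (1521 - 12807)/15248 = -11286*1/15248 = -5643/7624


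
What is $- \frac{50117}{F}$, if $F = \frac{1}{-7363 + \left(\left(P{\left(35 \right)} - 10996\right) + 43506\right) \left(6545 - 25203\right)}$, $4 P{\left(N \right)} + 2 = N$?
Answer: $\frac{60815262641931}{2} \approx 3.0408 \cdot 10^{13}$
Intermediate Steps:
$P{\left(N \right)} = - \frac{1}{2} + \frac{N}{4}$
$F = - \frac{2}{1213465743}$ ($F = \frac{1}{-7363 + \left(\left(\left(- \frac{1}{2} + \frac{1}{4} \cdot 35\right) - 10996\right) + 43506\right) \left(6545 - 25203\right)} = \frac{1}{-7363 + \left(\left(\left(- \frac{1}{2} + \frac{35}{4}\right) - 10996\right) + 43506\right) \left(-18658\right)} = \frac{1}{-7363 + \left(\left(\frac{33}{4} - 10996\right) + 43506\right) \left(-18658\right)} = \frac{1}{-7363 + \left(- \frac{43951}{4} + 43506\right) \left(-18658\right)} = \frac{1}{-7363 + \frac{130073}{4} \left(-18658\right)} = \frac{1}{-7363 - \frac{1213451017}{2}} = \frac{1}{- \frac{1213465743}{2}} = - \frac{2}{1213465743} \approx -1.6482 \cdot 10^{-9}$)
$- \frac{50117}{F} = - \frac{50117}{- \frac{2}{1213465743}} = \left(-50117\right) \left(- \frac{1213465743}{2}\right) = \frac{60815262641931}{2}$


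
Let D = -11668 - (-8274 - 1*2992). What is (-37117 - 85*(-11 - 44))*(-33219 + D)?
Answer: 1090732482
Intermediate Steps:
D = -402 (D = -11668 - (-8274 - 2992) = -11668 - 1*(-11266) = -11668 + 11266 = -402)
(-37117 - 85*(-11 - 44))*(-33219 + D) = (-37117 - 85*(-11 - 44))*(-33219 - 402) = (-37117 - 85*(-55))*(-33621) = (-37117 + 4675)*(-33621) = -32442*(-33621) = 1090732482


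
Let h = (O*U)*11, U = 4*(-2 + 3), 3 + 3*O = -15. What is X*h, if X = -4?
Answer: 1056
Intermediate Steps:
O = -6 (O = -1 + (1/3)*(-15) = -1 - 5 = -6)
U = 4 (U = 4*1 = 4)
h = -264 (h = -6*4*11 = -24*11 = -264)
X*h = -4*(-264) = 1056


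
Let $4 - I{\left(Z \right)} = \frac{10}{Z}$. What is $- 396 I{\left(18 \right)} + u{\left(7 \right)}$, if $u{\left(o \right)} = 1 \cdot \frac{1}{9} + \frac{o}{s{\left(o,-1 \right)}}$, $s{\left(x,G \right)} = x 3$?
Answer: $- \frac{12272}{9} \approx -1363.6$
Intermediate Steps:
$I{\left(Z \right)} = 4 - \frac{10}{Z}$
$s{\left(x,G \right)} = 3 x$
$u{\left(o \right)} = \frac{4}{9}$ ($u{\left(o \right)} = 1 \cdot \frac{1}{9} + \frac{o}{3 o} = 1 \cdot \frac{1}{9} + o \frac{1}{3 o} = \frac{1}{9} + \frac{1}{3} = \frac{4}{9}$)
$- 396 I{\left(18 \right)} + u{\left(7 \right)} = - 396 \left(4 - \frac{10}{18}\right) + \frac{4}{9} = - 396 \left(4 - \frac{5}{9}\right) + \frac{4}{9} = \left(-396\right) \frac{31}{9} + \frac{4}{9} = -1364 + \frac{4}{9} = - \frac{12272}{9}$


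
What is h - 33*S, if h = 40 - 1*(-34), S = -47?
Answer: 1625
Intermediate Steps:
h = 74 (h = 40 + 34 = 74)
h - 33*S = 74 - 33*(-47) = 74 + 1551 = 1625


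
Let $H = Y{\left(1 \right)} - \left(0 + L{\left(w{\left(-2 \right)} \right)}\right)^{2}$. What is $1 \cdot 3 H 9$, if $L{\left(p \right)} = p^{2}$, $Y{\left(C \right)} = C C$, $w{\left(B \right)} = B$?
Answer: $-405$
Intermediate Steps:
$Y{\left(C \right)} = C^{2}$
$H = -15$ ($H = 1^{2} - \left(0 + \left(-2\right)^{2}\right)^{2} = 1 - \left(0 + 4\right)^{2} = 1 - 4^{2} = 1 - 16 = -15$)
$1 \cdot 3 H 9 = 1 \cdot 3 \left(-15\right) 9 = 3 \left(-15\right) 9 = \left(-45\right) 9 = -405$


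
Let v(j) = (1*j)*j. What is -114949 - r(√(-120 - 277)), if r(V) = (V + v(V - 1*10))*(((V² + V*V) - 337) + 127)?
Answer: -413137 - 19076*I*√397 ≈ -4.1314e+5 - 3.8009e+5*I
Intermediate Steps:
v(j) = j² (v(j) = j*j = j²)
r(V) = (-210 + 2*V²)*(V + (-10 + V)²) (r(V) = (V + (V - 1*10)²)*(((V² + V*V) - 337) + 127) = (V + (V - 10)²)*(((V² + V²) - 337) + 127) = (V + (-10 + V)²)*((2*V² - 337) + 127) = (V + (-10 + V)²)*((-337 + 2*V²) + 127) = (V + (-10 + V)²)*(-210 + 2*V²) = (-210 + 2*V²)*(V + (-10 + V)²))
-114949 - r(√(-120 - 277)) = -114949 - (-21000 - 38*(-120 - 277)^(3/2) - 10*(√(-120 - 277))² + 2*(√(-120 - 277))⁴ + 3990*√(-120 - 277)) = -114949 - (-21000 - 38*(-397*I*√397) - 10*(√(-397))² + 2*(√(-397))⁴ + 3990*√(-397)) = -114949 - (-21000 - 38*(-397*I*√397) - 10*(I*√397)² + 2*(I*√397)⁴ + 3990*(I*√397)) = -114949 - (-21000 - (-15086)*I*√397 - 10*(-397) + 2*157609 + 3990*I*√397) = -114949 - (-21000 + 15086*I*√397 + 3970 + 315218 + 3990*I*√397) = -114949 - (298188 + 19076*I*√397) = -114949 + (-298188 - 19076*I*√397) = -413137 - 19076*I*√397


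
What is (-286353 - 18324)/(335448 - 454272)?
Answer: 101559/39608 ≈ 2.5641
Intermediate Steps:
(-286353 - 18324)/(335448 - 454272) = -304677/(-118824) = -304677*(-1/118824) = 101559/39608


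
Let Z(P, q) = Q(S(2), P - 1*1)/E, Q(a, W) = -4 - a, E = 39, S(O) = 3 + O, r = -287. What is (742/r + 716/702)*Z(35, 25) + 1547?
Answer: 96494995/62361 ≈ 1547.4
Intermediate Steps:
Z(P, q) = -3/13 (Z(P, q) = (-4 - (3 + 2))/39 = (-4 - 1*5)*(1/39) = (-4 - 5)*(1/39) = -9*1/39 = -3/13)
(742/r + 716/702)*Z(35, 25) + 1547 = (742/(-287) + 716/702)*(-3/13) + 1547 = (742*(-1/287) + 716*(1/702))*(-3/13) + 1547 = (-106/41 + 358/351)*(-3/13) + 1547 = -22528/14391*(-3/13) + 1547 = 22528/62361 + 1547 = 96494995/62361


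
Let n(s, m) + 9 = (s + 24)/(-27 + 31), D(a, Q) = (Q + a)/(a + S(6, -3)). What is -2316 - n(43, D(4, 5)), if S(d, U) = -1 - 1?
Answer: -9295/4 ≈ -2323.8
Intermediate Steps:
S(d, U) = -2
D(a, Q) = (Q + a)/(-2 + a) (D(a, Q) = (Q + a)/(a - 2) = (Q + a)/(-2 + a))
n(s, m) = -3 + s/4 (n(s, m) = -9 + (s + 24)/(-27 + 31) = -9 + (24 + s)/4 = -9 + (24 + s)*(¼) = -9 + (6 + s/4) = -3 + s/4)
-2316 - n(43, D(4, 5)) = -2316 - (-3 + (¼)*43) = -2316 - (-3 + 43/4) = -2316 - 1*31/4 = -2316 - 31/4 = -9295/4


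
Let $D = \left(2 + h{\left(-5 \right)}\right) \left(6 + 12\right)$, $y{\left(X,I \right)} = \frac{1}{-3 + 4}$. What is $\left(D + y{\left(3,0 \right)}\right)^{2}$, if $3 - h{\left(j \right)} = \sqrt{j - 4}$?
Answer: $5365 - 9828 i \approx 5365.0 - 9828.0 i$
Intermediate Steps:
$h{\left(j \right)} = 3 - \sqrt{-4 + j}$ ($h{\left(j \right)} = 3 - \sqrt{j - 4} = 3 - \sqrt{-4 + j}$)
$y{\left(X,I \right)} = 1$ ($y{\left(X,I \right)} = 1^{-1} = 1$)
$D = 90 - 54 i$ ($D = \left(2 + \left(3 - \sqrt{-4 - 5}\right)\right) \left(6 + 12\right) = \left(2 + \left(3 - \sqrt{-9}\right)\right) 18 = \left(2 + \left(3 - 3 i\right)\right) 18 = \left(5 - 3 i\right) 18 = 90 - 54 i \approx 90.0 - 54.0 i$)
$\left(D + y{\left(3,0 \right)}\right)^{2} = \left(\left(90 - 54 i\right) + 1\right)^{2} = \left(91 - 54 i\right)^{2}$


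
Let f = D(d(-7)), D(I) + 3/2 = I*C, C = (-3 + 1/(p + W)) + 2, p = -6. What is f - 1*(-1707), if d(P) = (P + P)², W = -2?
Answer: 1485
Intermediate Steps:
d(P) = 4*P² (d(P) = (2*P)² = 4*P²)
C = -9/8 (C = (-3 + 1/(-6 - 2)) + 2 = (-3 + 1/(-8)) + 2 = (-3 - ⅛) + 2 = -25/8 + 2 = -9/8 ≈ -1.1250)
D(I) = -3/2 - 9*I/8 (D(I) = -3/2 + I*(-9/8) = -3/2 - 9*I/8)
f = -222 (f = -3/2 - 9*(-7)²/2 = -3/2 - 9*49/2 = -3/2 - 9/8*196 = -3/2 - 441/2 = -222)
f - 1*(-1707) = -222 - 1*(-1707) = -222 + 1707 = 1485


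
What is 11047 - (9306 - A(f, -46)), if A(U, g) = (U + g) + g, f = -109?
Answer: 1540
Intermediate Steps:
A(U, g) = U + 2*g
11047 - (9306 - A(f, -46)) = 11047 - (9306 - (-109 + 2*(-46))) = 11047 - (9306 - (-109 - 92)) = 11047 - (9306 - 1*(-201)) = 11047 - (9306 + 201) = 11047 - 1*9507 = 11047 - 9507 = 1540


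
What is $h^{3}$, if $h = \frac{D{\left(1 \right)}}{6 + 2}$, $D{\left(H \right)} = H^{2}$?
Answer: $\frac{1}{512} \approx 0.0019531$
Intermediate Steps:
$h = \frac{1}{8}$ ($h = \frac{1^{2}}{6 + 2} = 1 \cdot \frac{1}{8} = \frac{1}{8} \approx 0.125$)
$h^{3} = \left(\frac{1}{8}\right)^{3} = \frac{1}{512}$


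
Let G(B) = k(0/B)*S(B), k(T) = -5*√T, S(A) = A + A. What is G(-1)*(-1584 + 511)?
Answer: 0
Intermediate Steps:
S(A) = 2*A
G(B) = 0 (G(B) = (-5*√(0/B))*(2*B) = (-5*√0)*(2*B) = (-5*0)*(2*B) = 0*(2*B) = 0)
G(-1)*(-1584 + 511) = 0*(-1584 + 511) = 0*(-1073) = 0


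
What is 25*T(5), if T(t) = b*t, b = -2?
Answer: -250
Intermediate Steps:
T(t) = -2*t
25*T(5) = 25*(-2*5) = 25*(-10) = -250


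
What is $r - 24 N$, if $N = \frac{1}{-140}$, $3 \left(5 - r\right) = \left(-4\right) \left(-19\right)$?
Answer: $- \frac{2117}{105} \approx -20.162$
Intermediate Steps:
$r = - \frac{61}{3}$ ($r = 5 - \frac{\left(-4\right) \left(-19\right)}{3} = 5 - \frac{76}{3} = - \frac{61}{3} \approx -20.333$)
$N = - \frac{1}{140} \approx -0.0071429$
$r - 24 N = - \frac{61}{3} - - \frac{6}{35} = - \frac{61}{3} + \frac{6}{35} = - \frac{2117}{105}$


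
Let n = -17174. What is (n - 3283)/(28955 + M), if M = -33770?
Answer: 2273/535 ≈ 4.2486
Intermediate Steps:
(n - 3283)/(28955 + M) = (-17174 - 3283)/(28955 - 33770) = -20457/(-4815) = -20457*(-1/4815) = 2273/535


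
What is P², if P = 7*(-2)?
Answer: 196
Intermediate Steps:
P = -14
P² = (-14)² = 196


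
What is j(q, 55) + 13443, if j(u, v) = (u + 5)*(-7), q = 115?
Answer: 12603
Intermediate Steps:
j(u, v) = -35 - 7*u (j(u, v) = (5 + u)*(-7) = -35 - 7*u)
j(q, 55) + 13443 = (-35 - 7*115) + 13443 = (-35 - 805) + 13443 = -840 + 13443 = 12603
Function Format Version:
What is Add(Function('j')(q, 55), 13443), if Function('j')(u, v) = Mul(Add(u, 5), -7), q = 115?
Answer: 12603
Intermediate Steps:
Function('j')(u, v) = Add(-35, Mul(-7, u)) (Function('j')(u, v) = Mul(Add(5, u), -7) = Add(-35, Mul(-7, u)))
Add(Function('j')(q, 55), 13443) = Add(Add(-35, Mul(-7, 115)), 13443) = Add(Add(-35, -805), 13443) = Add(-840, 13443) = 12603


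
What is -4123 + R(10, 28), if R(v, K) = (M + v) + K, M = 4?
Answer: -4081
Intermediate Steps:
R(v, K) = 4 + K + v (R(v, K) = (4 + v) + K = 4 + K + v)
-4123 + R(10, 28) = -4123 + (4 + 28 + 10) = -4123 + 42 = -4081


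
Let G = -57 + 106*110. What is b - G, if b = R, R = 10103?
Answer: -1500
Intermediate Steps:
G = 11603 (G = -57 + 11660 = 11603)
b = 10103
b - G = 10103 - 1*11603 = 10103 - 11603 = -1500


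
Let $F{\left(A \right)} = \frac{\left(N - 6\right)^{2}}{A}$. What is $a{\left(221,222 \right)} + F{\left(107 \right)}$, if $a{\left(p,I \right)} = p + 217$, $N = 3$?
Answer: $\frac{46875}{107} \approx 438.08$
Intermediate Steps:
$a{\left(p,I \right)} = 217 + p$
$F{\left(A \right)} = \frac{9}{A}$ ($F{\left(A \right)} = \frac{\left(3 - 6\right)^{2}}{A} = \frac{\left(-3\right)^{2}}{A} = \frac{9}{A}$)
$a{\left(221,222 \right)} + F{\left(107 \right)} = \left(217 + 221\right) + \frac{9}{107} = 438 + 9 \cdot \frac{1}{107} = 438 + \frac{9}{107} = \frac{46875}{107}$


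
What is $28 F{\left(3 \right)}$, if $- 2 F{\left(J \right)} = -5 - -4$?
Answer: $14$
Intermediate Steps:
$F{\left(J \right)} = \frac{1}{2}$ ($F{\left(J \right)} = - \frac{-5 - -4}{2} = - \frac{-5 + 4}{2} = \left(- \frac{1}{2}\right) \left(-1\right) = \frac{1}{2}$)
$28 F{\left(3 \right)} = 28 \cdot \frac{1}{2} = 14$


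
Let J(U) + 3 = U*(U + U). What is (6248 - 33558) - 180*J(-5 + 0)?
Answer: -35770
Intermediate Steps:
J(U) = -3 + 2*U² (J(U) = -3 + U*(U + U) = -3 + U*(2*U) = -3 + 2*U²)
(6248 - 33558) - 180*J(-5 + 0) = (6248 - 33558) - 180*(-3 + 2*(-5 + 0)²) = -27310 - 180*(-3 + 2*(-5)²) = -27310 - 180*(-3 + 2*25) = -27310 - 180*(-3 + 50) = -27310 - 180*47 = -27310 - 8460 = -35770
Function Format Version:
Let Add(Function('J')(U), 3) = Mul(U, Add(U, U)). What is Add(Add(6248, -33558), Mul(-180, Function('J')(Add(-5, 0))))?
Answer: -35770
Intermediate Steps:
Function('J')(U) = Add(-3, Mul(2, Pow(U, 2))) (Function('J')(U) = Add(-3, Mul(U, Add(U, U))) = Add(-3, Mul(U, Mul(2, U))) = Add(-3, Mul(2, Pow(U, 2))))
Add(Add(6248, -33558), Mul(-180, Function('J')(Add(-5, 0)))) = Add(Add(6248, -33558), Mul(-180, Add(-3, Mul(2, Pow(Add(-5, 0), 2))))) = Add(-27310, Mul(-180, Add(-3, Mul(2, Pow(-5, 2))))) = Add(-27310, Mul(-180, Add(-3, Mul(2, 25)))) = Add(-27310, Mul(-180, Add(-3, 50))) = Add(-27310, Mul(-180, 47)) = Add(-27310, -8460) = -35770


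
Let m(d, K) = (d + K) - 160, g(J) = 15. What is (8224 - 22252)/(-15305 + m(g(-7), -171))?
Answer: 4676/5207 ≈ 0.89802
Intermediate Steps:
m(d, K) = -160 + K + d (m(d, K) = (K + d) - 160 = -160 + K + d)
(8224 - 22252)/(-15305 + m(g(-7), -171)) = (8224 - 22252)/(-15305 + (-160 - 171 + 15)) = -14028/(-15305 - 316) = -14028/(-15621) = -14028*(-1/15621) = 4676/5207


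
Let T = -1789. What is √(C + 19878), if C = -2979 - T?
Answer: 16*√73 ≈ 136.70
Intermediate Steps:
C = -1190 (C = -2979 - 1*(-1789) = -2979 + 1789 = -1190)
√(C + 19878) = √(-1190 + 19878) = √18688 = 16*√73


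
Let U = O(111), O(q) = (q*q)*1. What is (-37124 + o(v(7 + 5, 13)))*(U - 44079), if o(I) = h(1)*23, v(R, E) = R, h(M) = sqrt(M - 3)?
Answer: 1178983992 - 730434*I*sqrt(2) ≈ 1.179e+9 - 1.033e+6*I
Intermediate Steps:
O(q) = q**2 (O(q) = q**2*1 = q**2)
h(M) = sqrt(-3 + M)
U = 12321 (U = 111**2 = 12321)
o(I) = 23*I*sqrt(2) (o(I) = sqrt(-3 + 1)*23 = sqrt(-2)*23 = (I*sqrt(2))*23 = 23*I*sqrt(2))
(-37124 + o(v(7 + 5, 13)))*(U - 44079) = (-37124 + 23*I*sqrt(2))*(12321 - 44079) = (-37124 + 23*I*sqrt(2))*(-31758) = 1178983992 - 730434*I*sqrt(2)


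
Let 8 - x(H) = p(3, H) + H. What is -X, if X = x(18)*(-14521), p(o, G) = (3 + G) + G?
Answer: -711529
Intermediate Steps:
p(o, G) = 3 + 2*G
x(H) = 5 - 3*H (x(H) = 8 - ((3 + 2*H) + H) = 8 - (3 + 3*H) = 8 + (-3 - 3*H) = 5 - 3*H)
X = 711529 (X = (5 - 3*18)*(-14521) = (5 - 54)*(-14521) = -49*(-14521) = 711529)
-X = -1*711529 = -711529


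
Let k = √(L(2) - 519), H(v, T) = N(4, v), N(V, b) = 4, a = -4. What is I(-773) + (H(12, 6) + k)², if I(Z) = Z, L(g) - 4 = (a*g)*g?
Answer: -1288 + 24*I*√59 ≈ -1288.0 + 184.35*I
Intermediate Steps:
L(g) = 4 - 4*g² (L(g) = 4 + (-4*g)*g = 4 - 4*g²)
H(v, T) = 4
k = 3*I*√59 (k = √((4 - 4*2²) - 519) = √((4 - 4*4) - 519) = √((4 - 16) - 519) = √(-12 - 519) = √(-531) = 3*I*√59 ≈ 23.043*I)
I(-773) + (H(12, 6) + k)² = -773 + (4 + 3*I*√59)²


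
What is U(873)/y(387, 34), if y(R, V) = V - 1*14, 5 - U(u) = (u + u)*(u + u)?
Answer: -3048511/20 ≈ -1.5243e+5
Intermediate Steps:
U(u) = 5 - 4*u² (U(u) = 5 - (u + u)*(u + u) = 5 - 2*u*2*u = 5 - 4*u²)
y(R, V) = -14 + V (y(R, V) = V - 14 = -14 + V)
U(873)/y(387, 34) = (5 - 4*873²)/(-14 + 34) = (5 - 4*762129)/20 = (5 - 3048516)*(1/20) = -3048511*1/20 = -3048511/20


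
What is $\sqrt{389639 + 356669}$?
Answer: $2 \sqrt{186577} \approx 863.89$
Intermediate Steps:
$\sqrt{389639 + 356669} = \sqrt{746308} = 2 \sqrt{186577}$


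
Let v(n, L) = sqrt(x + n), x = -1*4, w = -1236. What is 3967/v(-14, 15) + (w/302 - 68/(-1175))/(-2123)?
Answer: 715882/376673275 - 3967*I*sqrt(2)/6 ≈ 0.0019005 - 935.03*I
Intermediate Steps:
x = -4
v(n, L) = sqrt(-4 + n)
3967/v(-14, 15) + (w/302 - 68/(-1175))/(-2123) = 3967/(sqrt(-4 - 14)) + (-1236/302 - 68/(-1175))/(-2123) = 3967/(sqrt(-18)) + (-1236*1/302 - 68*(-1/1175))*(-1/2123) = 3967/((3*I*sqrt(2))) + (-618/151 + 68/1175)*(-1/2123) = 3967*(-I*sqrt(2)/6) - 715882/177425*(-1/2123) = -3967*I*sqrt(2)/6 + 715882/376673275 = 715882/376673275 - 3967*I*sqrt(2)/6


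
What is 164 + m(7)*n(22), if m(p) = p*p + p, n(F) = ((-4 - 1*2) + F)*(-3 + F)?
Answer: 17188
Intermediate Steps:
n(F) = (-6 + F)*(-3 + F) (n(F) = ((-4 - 2) + F)*(-3 + F) = (-6 + F)*(-3 + F))
m(p) = p + p**2 (m(p) = p**2 + p = p + p**2)
164 + m(7)*n(22) = 164 + (7*(1 + 7))*(18 + 22**2 - 9*22) = 164 + (7*8)*(18 + 484 - 198) = 164 + 56*304 = 164 + 17024 = 17188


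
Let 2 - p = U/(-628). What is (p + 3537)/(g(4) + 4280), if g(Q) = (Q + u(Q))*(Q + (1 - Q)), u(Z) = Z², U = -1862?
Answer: 222063/270040 ≈ 0.82233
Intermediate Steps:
p = -303/314 (p = 2 - (-1862)/(-628) = 2 - (-1862)*(-1)/628 = 2 - 1*931/314 = 2 - 931/314 = -303/314 ≈ -0.96497)
g(Q) = Q + Q² (g(Q) = (Q + Q²)*(Q + (1 - Q)) = (Q + Q²)*1 = Q + Q²)
(p + 3537)/(g(4) + 4280) = (-303/314 + 3537)/(4*(1 + 4) + 4280) = 1110315/(314*(4*5 + 4280)) = 1110315/(314*(20 + 4280)) = (1110315/314)/4300 = (1110315/314)*(1/4300) = 222063/270040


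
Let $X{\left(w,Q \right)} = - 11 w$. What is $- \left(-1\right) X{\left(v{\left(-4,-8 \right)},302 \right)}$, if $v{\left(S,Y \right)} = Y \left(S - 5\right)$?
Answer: $-792$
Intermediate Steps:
$v{\left(S,Y \right)} = Y \left(-5 + S\right)$
$- \left(-1\right) X{\left(v{\left(-4,-8 \right)},302 \right)} = - \left(-1\right) \left(- 11 \left(- 8 \left(-5 - 4\right)\right)\right) = - \left(-1\right) \left(- 11 \left(\left(-8\right) \left(-9\right)\right)\right) = - \left(-1\right) \left(\left(-11\right) 72\right) = - \left(-1\right) \left(-792\right) = \left(-1\right) 792 = -792$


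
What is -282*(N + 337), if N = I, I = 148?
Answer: -136770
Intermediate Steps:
N = 148
-282*(N + 337) = -282*(148 + 337) = -282*485 = -136770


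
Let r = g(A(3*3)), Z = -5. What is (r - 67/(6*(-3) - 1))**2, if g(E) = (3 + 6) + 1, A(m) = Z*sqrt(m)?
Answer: 66049/361 ≈ 182.96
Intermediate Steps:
A(m) = -5*sqrt(m)
g(E) = 10 (g(E) = 9 + 1 = 10)
r = 10
(r - 67/(6*(-3) - 1))**2 = (10 - 67/(6*(-3) - 1))**2 = (10 - 67/(-18 - 1))**2 = (10 - 67/(-19))**2 = (10 - 67*(-1/19))**2 = (10 + 67/19)**2 = (257/19)**2 = 66049/361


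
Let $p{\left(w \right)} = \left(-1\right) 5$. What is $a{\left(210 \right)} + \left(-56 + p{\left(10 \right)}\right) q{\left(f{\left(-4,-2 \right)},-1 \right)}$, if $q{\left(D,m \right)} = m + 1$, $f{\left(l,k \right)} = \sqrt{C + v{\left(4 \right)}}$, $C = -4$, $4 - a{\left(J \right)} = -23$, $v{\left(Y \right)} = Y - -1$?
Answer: $27$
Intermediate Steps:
$v{\left(Y \right)} = 1 + Y$ ($v{\left(Y \right)} = Y + 1 = 1 + Y$)
$a{\left(J \right)} = 27$ ($a{\left(J \right)} = 4 - -23 = 4 + 23 = 27$)
$f{\left(l,k \right)} = 1$ ($f{\left(l,k \right)} = \sqrt{-4 + \left(1 + 4\right)} = \sqrt{-4 + 5} = \sqrt{1} = 1$)
$q{\left(D,m \right)} = 1 + m$
$p{\left(w \right)} = -5$
$a{\left(210 \right)} + \left(-56 + p{\left(10 \right)}\right) q{\left(f{\left(-4,-2 \right)},-1 \right)} = 27 + \left(-56 - 5\right) \left(1 - 1\right) = 27 - 0 = 27 + 0 = 27$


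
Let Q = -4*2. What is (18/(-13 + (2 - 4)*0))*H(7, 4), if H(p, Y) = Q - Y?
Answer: 216/13 ≈ 16.615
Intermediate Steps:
Q = -8
H(p, Y) = -8 - Y
(18/(-13 + (2 - 4)*0))*H(7, 4) = (18/(-13 + (2 - 4)*0))*(-8 - 1*4) = (18/(-13 - 2*0))*(-8 - 4) = (18/(-13 + 0))*(-12) = (18/(-13))*(-12) = -1/13*18*(-12) = -18/13*(-12) = 216/13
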